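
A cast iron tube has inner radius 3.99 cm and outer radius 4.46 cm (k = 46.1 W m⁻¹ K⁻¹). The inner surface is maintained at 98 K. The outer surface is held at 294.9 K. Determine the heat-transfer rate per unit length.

Q' = 5.12×10^5 W/m

Q' = 2πk·ΔT/ln(r₂/r₁) = 2π × 46.1 × 196.9 / ln(0.0446/0.0399) = 5.12×10^5 W/m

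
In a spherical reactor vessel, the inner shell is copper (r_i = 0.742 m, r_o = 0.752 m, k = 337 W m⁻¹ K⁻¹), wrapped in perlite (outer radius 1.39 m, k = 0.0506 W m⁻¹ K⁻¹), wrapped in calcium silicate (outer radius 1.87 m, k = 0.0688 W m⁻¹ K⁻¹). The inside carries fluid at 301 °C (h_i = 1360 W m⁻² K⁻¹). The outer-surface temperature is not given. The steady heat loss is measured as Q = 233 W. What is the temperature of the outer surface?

T_out = 27.5 °C

Sum the resistances:
  R_conv,in = 1/(4πr²h) = 1/(4π·0.742²·1360) = 1.063×10^-4 K/W
  R_copper = (1/0.742 − 1/0.752)/(4πk) = 0.01792/(4π·337) = 4.232×10^-6 K/W
  R_perlite = (1/0.752 − 1/1.39)/(4πk) = 0.6104/(4π·0.0506) = 0.9599 K/W
  R_calcium silicate = (1/1.39 − 1/1.87)/(4πk) = 0.1847/(4π·0.0688) = 0.2136 K/W
ΣR = 1.174 K/W
ΔT = Q·ΣR = 233 × 1.174 = 273.5 K
Heat flows outward, so T_out = T_in − ΔT = 301 − 273.5 = 27.5 °C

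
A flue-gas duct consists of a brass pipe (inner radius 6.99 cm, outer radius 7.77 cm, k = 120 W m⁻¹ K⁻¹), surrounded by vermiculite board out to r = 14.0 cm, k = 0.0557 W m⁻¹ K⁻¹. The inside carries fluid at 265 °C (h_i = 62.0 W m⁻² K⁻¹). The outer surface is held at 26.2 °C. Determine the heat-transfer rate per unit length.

Q' = 139 W/m

Series thermal resistances, inner to outer:
  R'_conv,in = 1/(2πr h) = 1/(2π·0.0699·62.0) = 0.03672 m·K/W
  R'_brass = ln(0.0777/0.0699)/(2πk) = 0.1058/(2π·120) = 1.403×10^-4 m·K/W
  R'_vermiculite board = ln(0.140/0.0777)/(2πk) = 0.5888/(2π·0.0557) = 1.682 m·K/W
ΣR = 0.03672 + 1.403×10^-4 + 1.682 = 1.719 m·K/W
Q' = ΔT/ΣR = (265 °C − 26.2 °C)/1.719 = 139 W/m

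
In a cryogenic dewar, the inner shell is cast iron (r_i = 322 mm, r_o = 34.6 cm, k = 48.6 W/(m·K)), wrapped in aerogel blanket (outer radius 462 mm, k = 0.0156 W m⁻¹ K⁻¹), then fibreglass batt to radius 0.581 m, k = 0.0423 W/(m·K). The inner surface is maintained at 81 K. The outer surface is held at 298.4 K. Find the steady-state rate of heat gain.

Treat each layer as a resistance in series:
  R_cast iron = (1/0.322 − 1/0.346)/(4πk) = 0.2154/(4π·48.6) = 3.527×10^-4 K/W
  R_aerogel blanket = (1/0.346 − 1/0.462)/(4πk) = 0.7257/(4π·0.0156) = 3.702 K/W
  R_fibreglass batt = (1/0.462 − 1/0.581)/(4πk) = 0.4433/(4π·0.0423) = 0.8340 K/W
ΣR = 3.527×10^-4 + 3.702 + 0.8340 = 4.536 K/W
Q = ΔT/ΣR = (81 K − 298.4 K)/4.536 = -47.9 W
(Negative Q ⇒ heat flows inward; heat gain = 47.9 W.)

Q = 47.9 W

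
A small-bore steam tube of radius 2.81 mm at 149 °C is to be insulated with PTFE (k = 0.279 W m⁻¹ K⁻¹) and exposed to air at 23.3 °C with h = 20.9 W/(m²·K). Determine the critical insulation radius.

For a cylinder, r_cr = k_ins/h = 0.279/20.9 = 0.0133 m = 1.33 cm

r_cr = 1.33 cm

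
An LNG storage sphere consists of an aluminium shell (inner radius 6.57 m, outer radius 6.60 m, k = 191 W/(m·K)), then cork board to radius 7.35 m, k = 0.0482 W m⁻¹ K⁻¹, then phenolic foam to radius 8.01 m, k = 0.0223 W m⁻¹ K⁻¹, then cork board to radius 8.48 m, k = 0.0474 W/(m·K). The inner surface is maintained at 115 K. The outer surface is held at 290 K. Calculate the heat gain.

Treat each layer as a resistance in series:
  R_aluminium = (1/6.57 − 1/6.60)/(4πk) = 6.919×10^-4/(4π·191) = 2.882×10^-7 K/W
  R_cork board = (1/6.60 − 1/7.35)/(4πk) = 0.01546/(4π·0.0482) = 0.02553 K/W
  R_phenolic foam = (1/7.35 − 1/8.01)/(4πk) = 0.01121/(4π·0.0223) = 0.04000 K/W
  R_cork board = (1/8.01 − 1/8.48)/(4πk) = 0.006919/(4π·0.0474) = 0.01162 K/W
ΣR = 2.882×10^-7 + 0.02553 + 0.04000 + 0.01162 = 0.07715 K/W
Q = ΔT/ΣR = (115 K − 290 K)/0.07715 = -2270 W
(Negative Q ⇒ heat flows inward; heat gain = 2270 W.)

Q = 2.27 kW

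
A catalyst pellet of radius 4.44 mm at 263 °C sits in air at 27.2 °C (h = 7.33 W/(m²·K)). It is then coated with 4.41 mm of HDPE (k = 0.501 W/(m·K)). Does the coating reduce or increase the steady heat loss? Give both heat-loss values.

Critical radius for a sphere: r_cr = 2k/h = 0.137 m = 13.7 cm.
Outer radius after coating: r₂ = 0.00444 + 0.00441 = 0.00885 m.
Since r₁ < r_cr and r₂ ≤ r_cr, the coating moves toward the maximum at r_cr — heat loss rises.
Bare: R = 1/(4πr₁²h) = 550.7 K/W; Q = 235.8/550.7 = 0.428 W.
Coated: R = R_cond + R_conv = 156.4 K/W; Q = 235.8/156.4 = 1.51 W.

increases: 0.428 → 1.51 W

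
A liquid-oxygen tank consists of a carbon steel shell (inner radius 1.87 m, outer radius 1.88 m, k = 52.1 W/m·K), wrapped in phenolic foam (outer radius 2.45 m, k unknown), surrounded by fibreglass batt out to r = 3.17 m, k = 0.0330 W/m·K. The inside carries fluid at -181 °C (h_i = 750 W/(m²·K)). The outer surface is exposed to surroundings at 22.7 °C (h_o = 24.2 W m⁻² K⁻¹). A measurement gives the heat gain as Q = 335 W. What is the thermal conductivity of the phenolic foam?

ΣR = ΔT/Q = |-181 − 22.7|/335 = 0.6081 K/W
Known resistances:
  R_conv,in = 1/(4πr²h) = 1/(4π·1.87²·750) = 3.034×10^-5 K/W
  R_carbon steel = (1/1.87 − 1/1.88)/(4πk) = 0.002844/(4π·52.1) = 4.345×10^-6 K/W
  R_fibreglass batt = (1/2.45 − 1/3.17)/(4πk) = 0.09271/(4π·0.0330) = 0.2236 K/W
  R_conv,out = 1/(4πr²h) = 1/(4π·3.17²·24.2) = 3.272×10^-4 K/W
R_phenolic foam = ΣR − ΣR_known = 0.6081 − 0.2240 = 0.3841 K/W
(1/r₁−1/r₂)/(4πk) = 0.3841 ⇒ k = 0.1238/(4π·0.3841) = 0.0256 W/m·K

k = 0.0256 W/m·K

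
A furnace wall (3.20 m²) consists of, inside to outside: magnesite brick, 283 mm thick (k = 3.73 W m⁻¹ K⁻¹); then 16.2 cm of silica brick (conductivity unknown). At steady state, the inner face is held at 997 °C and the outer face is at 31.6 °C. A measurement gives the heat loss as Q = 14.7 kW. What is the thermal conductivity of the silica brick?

k = 1.21 W/m·K

ΣR = ΔT/Q = |997 − 31.6|/14700 = 0.06567 K/W
Known resistances:
  R_magnesite brick = L/(kA) = 0.283/(3.73·3.20) = 0.02371 K/W
R_silica brick = ΣR − ΣR_known = 0.06567 − 0.02371 = 0.04196 K/W
L/(kA) = 0.04196 ⇒ k = 0.162/(0.04196·3.20) = 1.21 W/m·K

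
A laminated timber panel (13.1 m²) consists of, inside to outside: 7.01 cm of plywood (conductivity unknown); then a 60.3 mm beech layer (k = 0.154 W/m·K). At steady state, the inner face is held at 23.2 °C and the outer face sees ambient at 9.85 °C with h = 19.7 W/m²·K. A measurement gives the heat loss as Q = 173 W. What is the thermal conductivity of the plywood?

ΣR = ΔT/Q = |23.2 − 9.85|/173 = 0.07717 K/W
Known resistances:
  R_beech = L/(kA) = 0.0603/(0.154·13.1) = 0.02989 K/W
  R_conv,out = 1/(hA) = 1/(19.7·13.1) = 0.003875 K/W
R_plywood = ΣR − ΣR_known = 0.07717 − 0.03377 = 0.04340 K/W
L/(kA) = 0.04340 ⇒ k = 0.0701/(0.04340·13.1) = 0.123 W/m·K

k = 0.123 W/m·K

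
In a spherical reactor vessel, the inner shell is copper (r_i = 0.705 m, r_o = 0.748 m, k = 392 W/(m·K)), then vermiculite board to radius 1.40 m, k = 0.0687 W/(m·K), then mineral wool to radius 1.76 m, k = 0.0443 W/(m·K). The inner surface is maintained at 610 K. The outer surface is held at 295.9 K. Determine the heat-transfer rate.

Resistance network (inner→outer):
  R_copper = (1/0.705 − 1/0.748)/(4πk) = 0.08154/(4π·392) = 1.655×10^-5 K/W
  R_vermiculite board = (1/0.748 − 1/1.40)/(4πk) = 0.6226/(4π·0.0687) = 0.7212 K/W
  R_mineral wool = (1/1.40 − 1/1.76)/(4πk) = 0.1461/(4π·0.0443) = 0.2625 K/W
ΣR = 1.655×10^-5 + 0.7212 + 0.2625 = 0.9837 K/W
Q = ΔT/ΣR = (610 K − 295.9 K)/0.9837 = 319 W

Q = 319 W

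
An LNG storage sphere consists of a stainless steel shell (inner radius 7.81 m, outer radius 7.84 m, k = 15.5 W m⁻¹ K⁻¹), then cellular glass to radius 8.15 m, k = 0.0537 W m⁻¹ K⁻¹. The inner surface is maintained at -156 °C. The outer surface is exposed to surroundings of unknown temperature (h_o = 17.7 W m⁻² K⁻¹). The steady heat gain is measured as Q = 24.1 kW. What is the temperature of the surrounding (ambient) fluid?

T_out = 19.0 °C

Sum the resistances:
  R_stainless steel = (1/7.81 − 1/7.84)/(4πk) = 4.900×10^-4/(4π·15.5) = 2.515×10^-6 K/W
  R_cellular glass = (1/7.84 − 1/8.15)/(4πk) = 0.004852/(4π·0.0537) = 0.007190 K/W
  R_conv,out = 1/(4πr²h) = 1/(4π·8.15²·17.7) = 6.769×10^-5 K/W
ΣR = 0.007260 K/W
ΔT = Q·ΣR = 24100 × 0.007260 = 175.0 K
Heat flows inward, so T_out = T_in + ΔT = -156 + 175.0 = 19.0 °C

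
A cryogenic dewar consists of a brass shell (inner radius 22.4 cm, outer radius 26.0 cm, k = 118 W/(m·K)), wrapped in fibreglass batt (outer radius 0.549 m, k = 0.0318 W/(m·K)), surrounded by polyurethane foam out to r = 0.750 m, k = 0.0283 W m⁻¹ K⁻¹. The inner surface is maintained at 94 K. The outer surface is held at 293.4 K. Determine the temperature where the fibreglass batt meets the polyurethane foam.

Resistance network (inner→outer):
  R_brass = (1/0.224 − 1/0.260)/(4πk) = 0.6181/(4π·118) = 4.169×10^-4 K/W
  R_fibreglass batt = (1/0.260 − 1/0.549)/(4πk) = 2.025/(4π·0.0318) = 5.067 K/W
  R_polyurethane foam = (1/0.549 − 1/0.750)/(4πk) = 0.4882/(4π·0.0283) = 1.373 K/W
ΣR = 4.169×10^-4 + 5.067 + 1.373 = 6.440 K/W
Q = ΔT/ΣR = (94 K − 293.4 K)/6.440 = -30.96 W
From the inner boundary to the fibreglass batt/polyurethane foam interface, ΣR_partial = 5.067 K/W.
T_interface = T_in − Q·ΣR_partial = 94 K − (-30.96)(5.067) = 250.9 K

T = 250.9 K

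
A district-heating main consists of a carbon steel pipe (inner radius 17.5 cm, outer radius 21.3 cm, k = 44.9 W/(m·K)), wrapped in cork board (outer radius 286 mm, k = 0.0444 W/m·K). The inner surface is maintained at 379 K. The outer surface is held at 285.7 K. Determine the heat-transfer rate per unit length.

Treat each layer as a resistance in series:
  R'_carbon steel = ln(0.213/0.175)/(2πk) = 0.1965/(2π·44.9) = 6.965×10^-4 m·K/W
  R'_cork board = ln(0.286/0.213)/(2πk) = 0.2947/(2π·0.0444) = 1.056 m·K/W
ΣR = 6.965×10^-4 + 1.056 = 1.057 m·K/W
Q' = ΔT/ΣR = (379 K − 285.7 K)/1.057 = 88.3 W/m

Q' = 88.3 W/m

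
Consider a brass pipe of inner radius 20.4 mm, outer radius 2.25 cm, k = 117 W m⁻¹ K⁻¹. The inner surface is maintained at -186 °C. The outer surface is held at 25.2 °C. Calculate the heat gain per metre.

Q' = 1.58×10^6 W/m

Q' = 2πk·ΔT/ln(r₂/r₁) = 2π × 117 × 211.2 / ln(0.0225/0.0204) = 1.58×10^6 W/m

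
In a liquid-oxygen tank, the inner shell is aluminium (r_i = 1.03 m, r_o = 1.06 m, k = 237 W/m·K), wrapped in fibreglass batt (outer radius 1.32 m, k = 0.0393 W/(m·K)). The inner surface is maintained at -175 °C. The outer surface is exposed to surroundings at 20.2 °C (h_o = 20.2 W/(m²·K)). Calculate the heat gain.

Q = 516 W

Series thermal resistances, inner to outer:
  R_aluminium = (1/1.03 − 1/1.06)/(4πk) = 0.02748/(4π·237) = 9.226×10^-6 K/W
  R_fibreglass batt = (1/1.06 − 1/1.32)/(4πk) = 0.1858/(4π·0.0393) = 0.3763 K/W
  R_conv,out = 1/(4πr²h) = 1/(4π·1.32²·20.2) = 0.002261 K/W
ΣR = 9.226×10^-6 + 0.3763 + 0.002261 = 0.3786 K/W
Q = ΔT/ΣR = (-175 °C − 20.2 °C)/0.3786 = -516 W
(Negative Q ⇒ heat flows inward; heat gain = 516 W.)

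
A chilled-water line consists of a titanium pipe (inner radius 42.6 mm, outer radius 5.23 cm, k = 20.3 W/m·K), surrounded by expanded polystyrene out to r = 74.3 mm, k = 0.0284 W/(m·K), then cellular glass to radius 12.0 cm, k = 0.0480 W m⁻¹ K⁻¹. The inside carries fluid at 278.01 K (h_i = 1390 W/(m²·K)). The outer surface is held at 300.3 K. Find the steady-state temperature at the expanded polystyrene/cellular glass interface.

T = 290.4 K

Series thermal resistances, inner to outer:
  R'_conv,in = 1/(2πr h) = 1/(2π·0.0426·1390) = 0.002688 m·K/W
  R'_titanium = ln(0.0523/0.0426)/(2πk) = 0.2051/(2π·20.3) = 0.001608 m·K/W
  R'_expanded polystyrene = ln(0.0743/0.0523)/(2πk) = 0.3511/(2π·0.0284) = 1.968 m·K/W
  R'_cellular glass = ln(0.120/0.0743)/(2πk) = 0.4794/(2π·0.0480) = 1.589 m·K/W
ΣR = 0.002688 + 0.001608 + 1.968 + 1.589 = 3.561 m·K/W
Q' = ΔT/ΣR = (278.01 K − 300.3 K)/3.561 = -6.259 W/m
From the inner boundary to the expanded polystyrene/cellular glass interface, ΣR_partial = 1.972 m·K/W.
T_interface = T_in − Q'·ΣR_partial = 278.01 K − (-6.259)(1.972) = 290.4 K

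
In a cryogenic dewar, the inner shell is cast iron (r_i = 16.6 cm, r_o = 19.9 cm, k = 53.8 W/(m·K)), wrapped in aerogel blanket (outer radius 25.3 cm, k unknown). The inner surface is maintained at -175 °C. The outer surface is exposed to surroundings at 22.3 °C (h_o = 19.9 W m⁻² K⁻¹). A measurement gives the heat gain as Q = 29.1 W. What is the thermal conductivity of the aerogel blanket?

k = 0.0127 W/m·K

ΣR = ΔT/Q = |-175 − 22.3|/29.1 = 6.780 K/W
Known resistances:
  R_cast iron = (1/0.166 − 1/0.199)/(4πk) = 0.9990/(4π·53.8) = 0.001478 K/W
  R_conv,out = 1/(4πr²h) = 1/(4π·0.253²·19.9) = 0.06247 K/W
R_aerogel blanket = ΣR − ΣR_known = 6.780 − 0.06395 = 6.716 K/W
(1/r₁−1/r₂)/(4πk) = 6.716 ⇒ k = 1.073/(4π·6.716) = 0.0127 W/m·K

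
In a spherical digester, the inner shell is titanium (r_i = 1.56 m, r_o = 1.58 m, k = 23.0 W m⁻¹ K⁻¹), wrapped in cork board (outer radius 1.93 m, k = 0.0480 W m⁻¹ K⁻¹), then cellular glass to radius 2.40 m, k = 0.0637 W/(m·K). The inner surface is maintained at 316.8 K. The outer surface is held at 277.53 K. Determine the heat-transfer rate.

Q = 124 W

Series thermal resistances, inner to outer:
  R_titanium = (1/1.56 − 1/1.58)/(4πk) = 0.008114/(4π·23.0) = 2.807×10^-5 K/W
  R_cork board = (1/1.58 − 1/1.93)/(4πk) = 0.1148/(4π·0.0480) = 0.1903 K/W
  R_cellular glass = (1/1.93 − 1/2.40)/(4πk) = 0.1015/(4π·0.0637) = 0.1268 K/W
ΣR = 2.807×10^-5 + 0.1903 + 0.1268 = 0.3171 K/W
Q = ΔT/ΣR = (316.8 K − 277.53 K)/0.3171 = 124 W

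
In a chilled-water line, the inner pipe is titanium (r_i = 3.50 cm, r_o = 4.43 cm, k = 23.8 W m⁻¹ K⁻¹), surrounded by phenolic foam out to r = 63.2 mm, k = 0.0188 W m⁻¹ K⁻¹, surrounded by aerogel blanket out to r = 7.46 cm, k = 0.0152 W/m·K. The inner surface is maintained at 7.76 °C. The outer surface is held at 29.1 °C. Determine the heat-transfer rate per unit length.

Resistance network (inner→outer):
  R'_titanium = ln(0.0443/0.0350)/(2πk) = 0.2356/(2π·23.8) = 0.001576 m·K/W
  R'_phenolic foam = ln(0.0632/0.0443)/(2πk) = 0.3553/(2π·0.0188) = 3.008 m·K/W
  R'_aerogel blanket = ln(0.0746/0.0632)/(2πk) = 0.1658/(2π·0.0152) = 1.736 m·K/W
ΣR = 0.001576 + 3.008 + 1.736 = 4.746 m·K/W
Q' = ΔT/ΣR = (7.76 °C − 29.1 °C)/4.746 = -4.50 W/m
(Negative Q' ⇒ heat flows inward; heat gain = 4.50 W/m.)

Q' = 4.50 W/m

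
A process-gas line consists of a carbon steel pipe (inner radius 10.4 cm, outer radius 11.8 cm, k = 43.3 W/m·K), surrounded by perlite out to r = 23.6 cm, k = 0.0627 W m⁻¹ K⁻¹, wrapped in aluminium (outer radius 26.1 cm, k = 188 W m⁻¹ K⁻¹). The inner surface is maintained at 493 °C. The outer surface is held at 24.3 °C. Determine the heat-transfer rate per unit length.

Resistance network (inner→outer):
  R'_carbon steel = ln(0.118/0.104)/(2πk) = 0.1263/(2π·43.3) = 4.642×10^-4 m·K/W
  R'_perlite = ln(0.236/0.118)/(2πk) = 0.6931/(2π·0.0627) = 1.759 m·K/W
  R'_aluminium = ln(0.261/0.236)/(2πk) = 0.1007/(2π·188) = 8.524×10^-5 m·K/W
ΣR = 4.642×10^-4 + 1.759 + 8.524×10^-5 = 1.760 m·K/W
Q' = ΔT/ΣR = (493 °C − 24.3 °C)/1.760 = 266 W/m

Q' = 266 W/m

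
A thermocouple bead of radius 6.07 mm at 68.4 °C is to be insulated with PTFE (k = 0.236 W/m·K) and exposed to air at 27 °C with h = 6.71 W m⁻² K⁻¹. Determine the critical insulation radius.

For a sphere, r_cr = 2k_ins/h = 2·0.236/6.71 = 0.0703 m = 7.03 cm

r_cr = 7.03 cm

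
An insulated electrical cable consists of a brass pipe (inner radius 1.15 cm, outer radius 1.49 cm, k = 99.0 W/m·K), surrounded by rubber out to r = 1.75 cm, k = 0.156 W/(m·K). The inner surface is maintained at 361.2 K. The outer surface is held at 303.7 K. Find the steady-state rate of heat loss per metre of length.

Resistance network (inner→outer):
  R'_brass = ln(0.0149/0.0115)/(2πk) = 0.2590/(2π·99.0) = 4.164×10^-4 m·K/W
  R'_rubber = ln(0.0175/0.0149)/(2πk) = 0.1608/(2π·0.156) = 0.1641 m·K/W
ΣR = 4.164×10^-4 + 0.1641 = 0.1645 m·K/W
Q' = ΔT/ΣR = (361.2 K − 303.7 K)/0.1645 = 350 W/m

Q' = 350 W/m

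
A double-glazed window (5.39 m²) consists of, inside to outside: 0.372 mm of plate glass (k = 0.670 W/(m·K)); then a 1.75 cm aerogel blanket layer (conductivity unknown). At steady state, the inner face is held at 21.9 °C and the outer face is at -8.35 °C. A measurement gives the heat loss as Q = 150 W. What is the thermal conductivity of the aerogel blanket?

ΣR = ΔT/Q = |21.9 − -8.35|/150 = 0.2017 K/W
Known resistances:
  R_plate glass = L/(kA) = 3.72×10^-4/(0.670·5.39) = 1.030×10^-4 K/W
R_aerogel blanket = ΣR − ΣR_known = 0.2017 − 1.030×10^-4 = 0.2016 K/W
L/(kA) = 0.2016 ⇒ k = 0.0175/(0.2016·5.39) = 0.0161 W/m·K

k = 0.0161 W/m·K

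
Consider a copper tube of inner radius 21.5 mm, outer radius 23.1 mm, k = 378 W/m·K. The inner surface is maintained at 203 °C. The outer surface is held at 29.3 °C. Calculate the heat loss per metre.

Q' = 5750 kW/m

Q' = 2πk·ΔT/ln(r₂/r₁) = 2π × 378 × 173.7 / ln(0.0231/0.0215) = 5.75×10^6 W/m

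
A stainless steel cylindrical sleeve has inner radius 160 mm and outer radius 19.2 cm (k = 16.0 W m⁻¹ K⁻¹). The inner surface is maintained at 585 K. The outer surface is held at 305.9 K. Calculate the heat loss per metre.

Q' = 2πk·ΔT/ln(r₂/r₁) = 2π × 16.0 × 279.1 / ln(0.192/0.160) = 1.54×10^5 W/m

Q' = 1.54×10^5 W/m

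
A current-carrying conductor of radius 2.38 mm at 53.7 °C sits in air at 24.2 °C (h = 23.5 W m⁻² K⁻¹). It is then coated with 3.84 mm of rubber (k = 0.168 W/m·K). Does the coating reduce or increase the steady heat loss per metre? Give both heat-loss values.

increases: 10.4 → 14.8 W/m

Critical radius for a cylinder: r_cr = k/h = 0.00715 m = 0.715 cm.
Outer radius after coating: r₂ = 0.00238 + 0.00384 = 0.00622 m.
Since r₁ < r_cr and r₂ ≤ r_cr, the coating moves toward the maximum at r_cr — heat loss rises.
Bare: R = 1/(2πr₁h) = 2.846 m·K/W; Q = 29.5/2.846 = 10.4 W/m.
Coated: R = R_cond + R_conv = 1.999 m·K/W; Q = 29.5/1.999 = 14.8 W/m.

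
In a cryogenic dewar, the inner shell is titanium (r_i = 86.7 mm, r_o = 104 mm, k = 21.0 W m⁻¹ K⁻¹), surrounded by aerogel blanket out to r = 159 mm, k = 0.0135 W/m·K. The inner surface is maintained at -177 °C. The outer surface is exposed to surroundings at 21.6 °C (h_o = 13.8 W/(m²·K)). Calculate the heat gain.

Treat each layer as a resistance in series:
  R_titanium = (1/0.0867 − 1/0.104)/(4πk) = 1.919/(4π·21.0) = 0.007271 K/W
  R_aerogel blanket = (1/0.104 − 1/0.159)/(4πk) = 3.326/(4π·0.0135) = 19.61 K/W
  R_conv,out = 1/(4πr²h) = 1/(4π·0.159²·13.8) = 0.2281 K/W
ΣR = 0.007271 + 19.61 + 0.2281 = 19.85 K/W
Q = ΔT/ΣR = (-177 °C − 21.6 °C)/19.85 = -10.0 W
(Negative Q ⇒ heat flows inward; heat gain = 10.0 W.)

Q = 10.0 W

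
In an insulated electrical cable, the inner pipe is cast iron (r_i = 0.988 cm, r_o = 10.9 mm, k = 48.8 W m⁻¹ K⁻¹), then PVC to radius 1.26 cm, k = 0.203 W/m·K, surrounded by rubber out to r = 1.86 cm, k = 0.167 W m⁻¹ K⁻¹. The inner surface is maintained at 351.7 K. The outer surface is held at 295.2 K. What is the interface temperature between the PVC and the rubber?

Series thermal resistances, inner to outer:
  R'_cast iron = ln(0.0109/0.00988)/(2πk) = 0.09825/(2π·48.8) = 3.204×10^-4 m·K/W
  R'_PVC = ln(0.0126/0.0109)/(2πk) = 0.1449/(2π·0.203) = 0.1136 m·K/W
  R'_rubber = ln(0.0186/0.0126)/(2πk) = 0.3895/(2π·0.167) = 0.3712 m·K/W
ΣR = 3.204×10^-4 + 0.1136 + 0.3712 = 0.4851 m·K/W
Q' = ΔT/ΣR = (351.7 K − 295.2 K)/0.4851 = 116.5 W/m
From the inner boundary to the PVC/rubber interface, ΣR_partial = 0.1139 m·K/W.
T_interface = T_in − Q'·ΣR_partial = 351.7 K − (116.5)(0.1139) = 338.4 K

T = 338.4 K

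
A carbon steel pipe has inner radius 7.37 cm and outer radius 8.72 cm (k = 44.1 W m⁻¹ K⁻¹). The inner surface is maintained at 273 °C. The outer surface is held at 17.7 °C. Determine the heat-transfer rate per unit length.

Q' = 2πk·ΔT/ln(r₂/r₁) = 2π × 44.1 × 255.3 / ln(0.0872/0.0737) = 4.21×10^5 W/m

Q' = 421 kW/m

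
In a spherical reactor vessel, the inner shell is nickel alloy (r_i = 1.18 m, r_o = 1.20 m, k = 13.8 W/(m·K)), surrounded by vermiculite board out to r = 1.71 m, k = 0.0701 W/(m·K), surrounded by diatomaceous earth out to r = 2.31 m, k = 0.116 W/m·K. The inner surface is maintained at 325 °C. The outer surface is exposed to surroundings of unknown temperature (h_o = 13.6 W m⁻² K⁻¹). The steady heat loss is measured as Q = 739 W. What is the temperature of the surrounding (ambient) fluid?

T_out = 38.6 °C

Series resistances:
  R_nickel alloy = (1/1.18 − 1/1.20)/(4πk) = 0.01412/(4π·13.8) = 8.145×10^-5 K/W
  R_vermiculite board = (1/1.20 − 1/1.71)/(4πk) = 0.2485/(4π·0.0701) = 0.2821 K/W
  R_diatomaceous earth = (1/1.71 − 1/2.31)/(4πk) = 0.1519/(4π·0.116) = 0.1042 K/W
  R_conv,out = 1/(4πr²h) = 1/(4π·2.31²·13.6) = 0.001097 K/W
ΣR = 0.3875 K/W
ΔT = Q·ΣR = 739 × 0.3875 = 286.4 K
Heat flows outward, so T_out = T_in − ΔT = 325 − 286.4 = 38.6 °C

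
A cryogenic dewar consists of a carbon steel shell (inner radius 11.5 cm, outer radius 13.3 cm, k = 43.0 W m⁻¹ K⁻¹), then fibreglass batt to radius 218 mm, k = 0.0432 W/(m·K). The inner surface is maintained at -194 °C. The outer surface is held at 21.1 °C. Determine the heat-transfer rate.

Treat each layer as a resistance in series:
  R_carbon steel = (1/0.115 − 1/0.133)/(4πk) = 1.177/(4π·43.0) = 0.002178 K/W
  R_fibreglass batt = (1/0.133 − 1/0.218)/(4πk) = 2.932/(4π·0.0432) = 5.400 K/W
ΣR = 0.002178 + 5.400 = 5.402 K/W
Q = ΔT/ΣR = (-194 °C − 21.1 °C)/5.402 = -39.8 W
(Negative Q ⇒ heat flows inward; heat gain = 39.8 W.)

Q = 39.8 W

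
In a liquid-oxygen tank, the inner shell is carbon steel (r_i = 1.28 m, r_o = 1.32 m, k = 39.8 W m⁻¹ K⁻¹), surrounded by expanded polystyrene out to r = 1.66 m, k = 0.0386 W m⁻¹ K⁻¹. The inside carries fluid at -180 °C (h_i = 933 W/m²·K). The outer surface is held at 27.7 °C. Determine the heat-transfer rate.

Q = 649 W

Series thermal resistances, inner to outer:
  R_conv,in = 1/(4πr²h) = 1/(4π·1.28²·933) = 5.206×10^-5 K/W
  R_carbon steel = (1/1.28 − 1/1.32)/(4πk) = 0.02367/(4π·39.8) = 4.734×10^-5 K/W
  R_expanded polystyrene = (1/1.32 − 1/1.66)/(4πk) = 0.1552/(4π·0.0386) = 0.3199 K/W
ΣR = 5.206×10^-5 + 4.734×10^-5 + 0.3199 = 0.3200 K/W
Q = ΔT/ΣR = (-180 °C − 27.7 °C)/0.3200 = -649 W
(Negative Q ⇒ heat flows inward; heat gain = 649 W.)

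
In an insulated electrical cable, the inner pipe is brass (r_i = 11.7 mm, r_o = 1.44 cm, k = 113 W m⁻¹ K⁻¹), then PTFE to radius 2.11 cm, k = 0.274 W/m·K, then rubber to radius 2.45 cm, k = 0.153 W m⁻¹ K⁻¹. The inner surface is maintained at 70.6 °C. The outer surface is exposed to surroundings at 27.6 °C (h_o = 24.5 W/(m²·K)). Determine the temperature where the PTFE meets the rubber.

T = 55.7 °C

Series thermal resistances, inner to outer:
  R'_brass = ln(0.0144/0.0117)/(2πk) = 0.2076/(2π·113) = 2.924×10^-4 m·K/W
  R'_PTFE = ln(0.0211/0.0144)/(2πk) = 0.3820/(2π·0.274) = 0.2219 m·K/W
  R'_rubber = ln(0.0245/0.0211)/(2πk) = 0.1494/(2π·0.153) = 0.1554 m·K/W
  R'_conv,out = 1/(2πr h) = 1/(2π·0.0245·24.5) = 0.2651 m·K/W
ΣR = 2.924×10^-4 + 0.2219 + 0.1554 + 0.2651 = 0.6427 m·K/W
Q' = ΔT/ΣR = (70.6 °C − 27.6 °C)/0.6427 = 66.91 W/m
From the inner boundary to the PTFE/rubber interface, ΣR_partial = 0.2222 m·K/W.
T_interface = T_in − Q'·ΣR_partial = 70.6 °C − (66.91)(0.2222) = 55.7 °C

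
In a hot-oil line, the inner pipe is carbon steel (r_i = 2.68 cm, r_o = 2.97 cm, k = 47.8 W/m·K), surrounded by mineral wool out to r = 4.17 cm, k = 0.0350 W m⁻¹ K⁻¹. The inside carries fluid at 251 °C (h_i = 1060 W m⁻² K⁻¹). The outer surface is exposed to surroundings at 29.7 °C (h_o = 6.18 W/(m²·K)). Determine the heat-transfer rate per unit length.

Series thermal resistances, inner to outer:
  R'_conv,in = 1/(2πr h) = 1/(2π·0.0268·1060) = 0.005602 m·K/W
  R'_carbon steel = ln(0.0297/0.0268)/(2πk) = 0.1027/(2π·47.8) = 3.421×10^-4 m·K/W
  R'_mineral wool = ln(0.0417/0.0297)/(2πk) = 0.3394/(2π·0.0350) = 1.543 m·K/W
  R'_conv,out = 1/(2πr h) = 1/(2π·0.0417·6.18) = 0.6176 m·K/W
ΣR = 0.005602 + 3.421×10^-4 + 1.543 + 0.6176 = 2.167 m·K/W
Q' = ΔT/ΣR = (251 °C − 29.7 °C)/2.167 = 102 W/m

Q' = 102 W/m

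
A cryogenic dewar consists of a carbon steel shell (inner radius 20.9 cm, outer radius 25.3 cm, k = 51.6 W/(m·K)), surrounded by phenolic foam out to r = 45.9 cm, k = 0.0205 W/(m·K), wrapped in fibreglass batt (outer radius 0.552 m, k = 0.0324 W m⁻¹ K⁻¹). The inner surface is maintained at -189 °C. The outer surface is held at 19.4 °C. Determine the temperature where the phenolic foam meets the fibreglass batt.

T = -4.7 °C

Series thermal resistances, inner to outer:
  R_carbon steel = (1/0.209 − 1/0.253)/(4πk) = 0.8321/(4π·51.6) = 0.001283 K/W
  R_phenolic foam = (1/0.253 − 1/0.459)/(4πk) = 1.774/(4π·0.0205) = 6.886 K/W
  R_fibreglass batt = (1/0.459 − 1/0.552)/(4πk) = 0.3671/(4π·0.0324) = 0.9015 K/W
ΣR = 0.001283 + 6.886 + 0.9015 = 7.789 K/W
Q = ΔT/ΣR = (-189 °C − 19.4 °C)/7.789 = -26.76 W
From the inner boundary to the phenolic foam/fibreglass batt interface, ΣR_partial = 6.887 K/W.
T_interface = T_in − Q·ΣR_partial = -189 °C − (-26.76)(6.887) = -4.7 °C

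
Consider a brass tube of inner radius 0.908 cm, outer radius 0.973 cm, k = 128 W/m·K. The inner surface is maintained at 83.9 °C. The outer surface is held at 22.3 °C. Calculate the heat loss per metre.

Q' = 7.17×10^5 W/m

Q' = 2πk·ΔT/ln(r₂/r₁) = 2π × 128 × 61.6 / ln(0.00973/0.00908) = 7.17×10^5 W/m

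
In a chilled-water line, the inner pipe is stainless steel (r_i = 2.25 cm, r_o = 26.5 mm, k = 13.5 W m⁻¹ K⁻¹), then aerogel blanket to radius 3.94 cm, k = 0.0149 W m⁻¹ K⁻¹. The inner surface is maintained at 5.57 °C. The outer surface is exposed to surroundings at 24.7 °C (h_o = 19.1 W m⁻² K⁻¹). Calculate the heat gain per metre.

Q' = 4.30 W/m

Series thermal resistances, inner to outer:
  R'_stainless steel = ln(0.0265/0.0225)/(2πk) = 0.1636/(2π·13.5) = 0.001929 m·K/W
  R'_aerogel blanket = ln(0.0394/0.0265)/(2πk) = 0.3966/(2π·0.0149) = 4.237 m·K/W
  R'_conv,out = 1/(2πr h) = 1/(2π·0.0394·19.1) = 0.2115 m·K/W
ΣR = 0.001929 + 4.237 + 0.2115 = 4.450 m·K/W
Q' = ΔT/ΣR = (5.57 °C − 24.7 °C)/4.450 = -4.30 W/m
(Negative Q' ⇒ heat flows inward; heat gain = 4.30 W/m.)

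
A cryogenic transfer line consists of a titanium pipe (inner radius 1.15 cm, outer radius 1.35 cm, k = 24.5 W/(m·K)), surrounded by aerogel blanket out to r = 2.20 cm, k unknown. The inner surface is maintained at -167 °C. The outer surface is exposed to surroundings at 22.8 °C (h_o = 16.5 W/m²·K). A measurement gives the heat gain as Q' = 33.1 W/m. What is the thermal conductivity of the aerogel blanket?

ΣR = ΔT/Q' = |-167 − 22.8|/33.1 = 5.734 m·K/W
Known resistances:
  R'_titanium = ln(0.0135/0.0115)/(2πk) = 0.1603/(2π·24.5) = 0.001042 m·K/W
  R'_conv,out = 1/(2πr h) = 1/(2π·0.0220·16.5) = 0.4384 m·K/W
R_aerogel blanket = ΣR − ΣR_known = 5.734 − 0.4394 = 5.295 m·K/W
ln(r₂/r₁)/(2πk) = 5.295 ⇒ k = 0.4884/(2π·5.295) = 0.0147 W/m·K

k = 0.0147 W/m·K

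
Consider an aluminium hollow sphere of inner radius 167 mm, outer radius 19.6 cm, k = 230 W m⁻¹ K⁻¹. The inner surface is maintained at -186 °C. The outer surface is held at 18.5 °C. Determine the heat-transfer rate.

Q = 6.67×10^5 W

Q = 4πk·ΔT/(1/r₁ − 1/r₂) = 4π × 230 × 204.5 / (1/0.167 − 1/0.196) = 6.67×10^5 W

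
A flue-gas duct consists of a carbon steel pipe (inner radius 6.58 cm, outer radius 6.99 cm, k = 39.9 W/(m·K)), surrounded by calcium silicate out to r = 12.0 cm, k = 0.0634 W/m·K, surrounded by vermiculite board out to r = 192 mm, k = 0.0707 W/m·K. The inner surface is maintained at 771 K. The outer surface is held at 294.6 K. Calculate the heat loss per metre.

Q' = 197 W/m

Series thermal resistances, inner to outer:
  R'_carbon steel = ln(0.0699/0.0658)/(2πk) = 0.06045/(2π·39.9) = 2.411×10^-4 m·K/W
  R'_calcium silicate = ln(0.120/0.0699)/(2πk) = 0.5404/(2π·0.0634) = 1.357 m·K/W
  R'_vermiculite board = ln(0.192/0.120)/(2πk) = 0.4700/(2π·0.0707) = 1.058 m·K/W
ΣR = 2.411×10^-4 + 1.357 + 1.058 = 2.415 m·K/W
Q' = ΔT/ΣR = (771 K − 294.6 K)/2.415 = 197 W/m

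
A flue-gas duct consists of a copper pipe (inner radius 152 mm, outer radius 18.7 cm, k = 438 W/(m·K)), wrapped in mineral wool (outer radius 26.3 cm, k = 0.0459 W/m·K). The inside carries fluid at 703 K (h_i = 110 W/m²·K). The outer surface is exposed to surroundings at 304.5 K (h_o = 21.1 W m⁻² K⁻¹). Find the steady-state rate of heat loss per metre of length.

Q' = 326 W/m

Resistance network (inner→outer):
  R'_conv,in = 1/(2πr h) = 1/(2π·0.152·110) = 0.009519 m·K/W
  R'_copper = ln(0.187/0.152)/(2πk) = 0.2072/(2π·438) = 7.530×10^-5 m·K/W
  R'_mineral wool = ln(0.263/0.187)/(2πk) = 0.3410/(2π·0.0459) = 1.183 m·K/W
  R'_conv,out = 1/(2πr h) = 1/(2π·0.263·21.1) = 0.02868 m·K/W
ΣR = 0.009519 + 7.530×10^-5 + 1.183 + 0.02868 = 1.221 m·K/W
Q' = ΔT/ΣR = (703 K − 304.5 K)/1.221 = 326 W/m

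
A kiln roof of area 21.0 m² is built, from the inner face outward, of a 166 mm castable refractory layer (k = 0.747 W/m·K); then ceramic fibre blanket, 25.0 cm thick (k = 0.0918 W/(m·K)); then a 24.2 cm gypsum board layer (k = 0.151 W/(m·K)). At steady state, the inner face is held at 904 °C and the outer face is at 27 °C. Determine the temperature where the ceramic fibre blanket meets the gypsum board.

Series thermal resistances, inner to outer:
  R_castable refractory = L/(kA) = 0.166/(0.747·21.0) = 0.01058 K/W
  R_ceramic fibre blanket = L/(kA) = 0.250/(0.0918·21.0) = 0.1297 K/W
  R_gypsum board = L/(kA) = 0.242/(0.151·21.0) = 0.07632 K/W
ΣR = 0.01058 + 0.1297 + 0.07632 = 0.2166 K/W
Q = ΔT/ΣR = (904 °C − 27 °C)/0.2166 = 4049 W
From the inner boundary to the ceramic fibre blanket/gypsum board interface, ΣR_partial = 0.1403 K/W.
T_interface = T_in − Q·ΣR_partial = 904 °C − (4049)(0.1403) = 336 °C

T = 336 °C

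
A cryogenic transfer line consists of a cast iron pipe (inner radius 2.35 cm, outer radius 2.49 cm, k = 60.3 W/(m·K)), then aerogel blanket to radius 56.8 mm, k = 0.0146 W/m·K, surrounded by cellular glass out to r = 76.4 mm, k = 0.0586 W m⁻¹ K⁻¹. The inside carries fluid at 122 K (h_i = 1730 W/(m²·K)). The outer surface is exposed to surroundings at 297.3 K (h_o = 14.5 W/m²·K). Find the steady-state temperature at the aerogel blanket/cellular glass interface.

T = 280.6 K

Resistance network (inner→outer):
  R'_conv,in = 1/(2πr h) = 1/(2π·0.0235·1730) = 0.003915 m·K/W
  R'_cast iron = ln(0.0249/0.0235)/(2πk) = 0.05787/(2π·60.3) = 1.527×10^-4 m·K/W
  R'_aerogel blanket = ln(0.0568/0.0249)/(2πk) = 0.8247/(2π·0.0146) = 8.990 m·K/W
  R'_cellular glass = ln(0.0764/0.0568)/(2πk) = 0.2964/(2π·0.0586) = 0.8051 m·K/W
  R'_conv,out = 1/(2πr h) = 1/(2π·0.0764·14.5) = 0.1437 m·K/W
ΣR = 0.003915 + 1.527×10^-4 + 8.990 + 0.8051 + 0.1437 = 9.943 m·K/W
Q' = ΔT/ΣR = (122 K − 297.3 K)/9.943 = -17.63 W/m
From the inner boundary to the aerogel blanket/cellular glass interface, ΣR_partial = 8.994 m·K/W.
T_interface = T_in − Q'·ΣR_partial = 122 K − (-17.63)(8.994) = 280.6 K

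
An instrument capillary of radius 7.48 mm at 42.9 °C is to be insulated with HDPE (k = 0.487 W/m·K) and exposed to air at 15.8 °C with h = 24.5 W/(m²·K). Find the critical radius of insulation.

For a cylinder, r_cr = k_ins/h = 0.487/24.5 = 0.0199 m = 1.99 cm

r_cr = 1.99 cm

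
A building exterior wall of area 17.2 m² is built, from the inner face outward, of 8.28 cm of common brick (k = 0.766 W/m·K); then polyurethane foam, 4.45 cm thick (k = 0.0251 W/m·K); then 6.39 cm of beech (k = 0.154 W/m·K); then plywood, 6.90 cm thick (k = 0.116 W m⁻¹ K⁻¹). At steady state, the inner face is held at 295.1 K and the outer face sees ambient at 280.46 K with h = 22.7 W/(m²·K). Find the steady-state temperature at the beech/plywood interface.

T = 283.6 K

Resistance network (inner→outer):
  R_common brick = L/(kA) = 0.0828/(0.766·17.2) = 0.006285 K/W
  R_polyurethane foam = L/(kA) = 0.0445/(0.0251·17.2) = 0.1031 K/W
  R_beech = L/(kA) = 0.0639/(0.154·17.2) = 0.02412 K/W
  R_plywood = L/(kA) = 0.0690/(0.116·17.2) = 0.03458 K/W
  R_conv,out = 1/(hA) = 1/(22.7·17.2) = 0.002561 K/W
ΣR = 0.006285 + 0.1031 + 0.02412 + 0.03458 + 0.002561 = 0.1706 K/W
Q = ΔT/ΣR = (295.1 K − 280.46 K)/0.1706 = 85.81 W
From the inner boundary to the beech/plywood interface, ΣR_partial = 0.1335 K/W.
T_interface = T_in − Q·ΣR_partial = 295.1 K − (85.81)(0.1335) = 283.6 K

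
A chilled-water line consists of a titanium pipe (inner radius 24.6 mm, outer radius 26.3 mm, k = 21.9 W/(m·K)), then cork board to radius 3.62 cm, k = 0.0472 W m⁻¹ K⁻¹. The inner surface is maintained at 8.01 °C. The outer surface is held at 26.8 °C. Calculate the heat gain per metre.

Q' = 17.4 W/m

Series thermal resistances, inner to outer:
  R'_titanium = ln(0.0263/0.0246)/(2πk) = 0.06682/(2π·21.9) = 4.856×10^-4 m·K/W
  R'_cork board = ln(0.0362/0.0263)/(2πk) = 0.3195/(2π·0.0472) = 1.077 m·K/W
ΣR = 4.856×10^-4 + 1.077 = 1.077 m·K/W
Q' = ΔT/ΣR = (8.01 °C − 26.8 °C)/1.077 = -17.4 W/m
(Negative Q' ⇒ heat flows inward; heat gain = 17.4 W/m.)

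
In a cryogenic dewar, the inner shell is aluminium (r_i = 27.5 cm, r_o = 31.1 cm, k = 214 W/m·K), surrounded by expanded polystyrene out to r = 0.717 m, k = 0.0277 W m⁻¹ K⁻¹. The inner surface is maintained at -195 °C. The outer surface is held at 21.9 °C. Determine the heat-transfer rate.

Series thermal resistances, inner to outer:
  R_aluminium = (1/0.275 − 1/0.311)/(4πk) = 0.4209/(4π·214) = 1.565×10^-4 K/W
  R_expanded polystyrene = (1/0.311 − 1/0.717)/(4πk) = 1.821/(4π·0.0277) = 5.231 K/W
ΣR = 1.565×10^-4 + 5.231 = 5.231 K/W
Q = ΔT/ΣR = (-195 °C − 21.9 °C)/5.231 = -41.5 W
(Negative Q ⇒ heat flows inward; heat gain = 41.5 W.)

Q = 41.5 W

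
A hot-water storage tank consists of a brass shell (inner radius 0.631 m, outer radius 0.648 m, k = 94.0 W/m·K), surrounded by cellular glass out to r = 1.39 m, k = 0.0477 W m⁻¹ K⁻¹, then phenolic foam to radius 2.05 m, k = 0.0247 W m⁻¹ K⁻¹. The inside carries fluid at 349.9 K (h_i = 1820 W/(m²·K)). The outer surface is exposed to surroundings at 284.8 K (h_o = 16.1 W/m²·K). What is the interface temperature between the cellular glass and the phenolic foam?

T = 307.7 K

Resistance network (inner→outer):
  R_conv,in = 1/(4πr²h) = 1/(4π·0.631²·1820) = 1.098×10^-4 K/W
  R_brass = (1/0.631 − 1/0.648)/(4πk) = 0.04158/(4π·94.0) = 3.520×10^-5 K/W
  R_cellular glass = (1/0.648 − 1/1.39)/(4πk) = 0.8238/(4π·0.0477) = 1.374 K/W
  R_phenolic foam = (1/1.39 − 1/2.05)/(4πk) = 0.2316/(4π·0.0247) = 0.7462 K/W
  R_conv,out = 1/(4πr²h) = 1/(4π·2.05²·16.1) = 0.001176 K/W
ΣR = 1.098×10^-4 + 3.520×10^-5 + 1.374 + 0.7462 + 0.001176 = 2.122 K/W
Q = ΔT/ΣR = (349.9 K − 284.8 K)/2.122 = 30.68 W
From the inner boundary to the cellular glass/phenolic foam interface, ΣR_partial = 1.374 K/W.
T_interface = T_in − Q·ΣR_partial = 349.9 K − (30.68)(1.374) = 307.7 K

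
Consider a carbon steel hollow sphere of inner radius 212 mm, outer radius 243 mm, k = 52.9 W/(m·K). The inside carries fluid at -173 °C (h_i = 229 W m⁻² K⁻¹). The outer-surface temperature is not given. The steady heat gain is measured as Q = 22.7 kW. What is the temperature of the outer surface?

T_out = 23.1 °C

Series resistances:
  R_conv,in = 1/(4πr²h) = 1/(4π·0.212²·229) = 0.007732 K/W
  R_carbon steel = (1/0.212 − 1/0.243)/(4πk) = 0.6018/(4π·52.9) = 9.052×10^-4 K/W
ΣR = 0.008637 K/W
ΔT = Q·ΣR = 22700 × 0.008637 = 196.1 K
Heat flows inward, so T_out = T_in + ΔT = -173 + 196.1 = 23.1 °C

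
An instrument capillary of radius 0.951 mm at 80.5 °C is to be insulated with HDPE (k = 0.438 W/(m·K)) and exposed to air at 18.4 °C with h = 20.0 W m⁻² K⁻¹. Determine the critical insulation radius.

r_cr = 2.19 cm

For a cylinder, r_cr = k_ins/h = 0.438/20.0 = 0.0219 m = 2.19 cm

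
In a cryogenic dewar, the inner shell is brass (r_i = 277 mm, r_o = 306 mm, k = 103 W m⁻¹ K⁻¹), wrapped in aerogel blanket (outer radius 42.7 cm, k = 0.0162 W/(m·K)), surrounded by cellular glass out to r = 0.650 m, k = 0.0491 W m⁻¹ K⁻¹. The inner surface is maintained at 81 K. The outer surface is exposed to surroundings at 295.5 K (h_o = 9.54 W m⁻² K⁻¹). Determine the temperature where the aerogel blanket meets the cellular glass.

Resistance network (inner→outer):
  R_brass = (1/0.277 − 1/0.306)/(4πk) = 0.3421/(4π·103) = 2.643×10^-4 K/W
  R_aerogel blanket = (1/0.306 − 1/0.427)/(4πk) = 0.9261/(4π·0.0162) = 4.549 K/W
  R_cellular glass = (1/0.427 − 1/0.650)/(4πk) = 0.8035/(4π·0.0491) = 1.302 K/W
  R_conv,out = 1/(4πr²h) = 1/(4π·0.650²·9.54) = 0.01974 K/W
ΣR = 2.643×10^-4 + 4.549 + 1.302 + 0.01974 = 5.871 K/W
Q = ΔT/ΣR = (81 K − 295.5 K)/5.871 = -36.54 W
From the inner boundary to the aerogel blanket/cellular glass interface, ΣR_partial = 4.549 K/W.
T_interface = T_in − Q·ΣR_partial = 81 K − (-36.54)(4.549) = 247.2 K

T = 247.2 K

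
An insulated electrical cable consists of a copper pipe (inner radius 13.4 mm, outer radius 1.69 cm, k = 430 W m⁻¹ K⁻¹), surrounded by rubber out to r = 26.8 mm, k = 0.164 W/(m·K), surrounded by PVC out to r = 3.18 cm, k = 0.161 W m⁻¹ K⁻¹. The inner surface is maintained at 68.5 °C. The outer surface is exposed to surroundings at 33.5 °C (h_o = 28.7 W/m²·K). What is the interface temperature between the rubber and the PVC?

Treat each layer as a resistance in series:
  R'_copper = ln(0.0169/0.0134)/(2πk) = 0.2321/(2π·430) = 8.589×10^-5 m·K/W
  R'_rubber = ln(0.0268/0.0169)/(2πk) = 0.4611/(2π·0.164) = 0.4475 m·K/W
  R'_PVC = ln(0.0318/0.0268)/(2πk) = 0.1711/(2π·0.161) = 0.1691 m·K/W
  R'_conv,out = 1/(2πr h) = 1/(2π·0.0318·28.7) = 0.1744 m·K/W
ΣR = 8.589×10^-5 + 0.4475 + 0.1691 + 0.1744 = 0.7911 m·K/W
Q' = ΔT/ΣR = (68.5 °C − 33.5 °C)/0.7911 = 44.24 W/m
From the inner boundary to the rubber/PVC interface, ΣR_partial = 0.4476 m·K/W.
T_interface = T_in − Q'·ΣR_partial = 68.5 °C − (44.24)(0.4476) = 48.7 °C

T = 48.7 °C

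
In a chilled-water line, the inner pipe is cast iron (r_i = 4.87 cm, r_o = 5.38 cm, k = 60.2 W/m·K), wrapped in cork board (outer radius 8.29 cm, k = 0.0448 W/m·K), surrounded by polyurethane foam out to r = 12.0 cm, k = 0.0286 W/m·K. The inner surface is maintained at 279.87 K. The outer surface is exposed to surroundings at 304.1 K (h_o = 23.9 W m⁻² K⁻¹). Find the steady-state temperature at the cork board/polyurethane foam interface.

Resistance network (inner→outer):
  R'_cast iron = ln(0.0538/0.0487)/(2πk) = 0.09959/(2π·60.2) = 2.633×10^-4 m·K/W
  R'_cork board = ln(0.0829/0.0538)/(2πk) = 0.4324/(2π·0.0448) = 1.536 m·K/W
  R'_polyurethane foam = ln(0.120/0.0829)/(2πk) = 0.3699/(2π·0.0286) = 2.058 m·K/W
  R'_conv,out = 1/(2πr h) = 1/(2π·0.120·23.9) = 0.05549 m·K/W
ΣR = 2.633×10^-4 + 1.536 + 2.058 + 0.05549 = 3.650 m·K/W
Q' = ΔT/ΣR = (279.87 K − 304.1 K)/3.650 = -6.638 W/m
From the inner boundary to the cork board/polyurethane foam interface, ΣR_partial = 1.536 m·K/W.
T_interface = T_in − Q'·ΣR_partial = 279.87 K − (-6.638)(1.536) = 290.1 K

T = 290.1 K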